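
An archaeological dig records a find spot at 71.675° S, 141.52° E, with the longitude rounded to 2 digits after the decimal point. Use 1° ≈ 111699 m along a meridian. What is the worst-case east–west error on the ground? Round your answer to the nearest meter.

176 meters

Rounding to 2 decimal places leaves the longitude within ±0.005° of the true value.
One degree of longitude at 71.675° is 111699 × cos 71.675° ≈ 111699 × 0.3144 = 35118.9 m.
So at most 0.005° × 35118.9 ≈ 175.595 m east–west.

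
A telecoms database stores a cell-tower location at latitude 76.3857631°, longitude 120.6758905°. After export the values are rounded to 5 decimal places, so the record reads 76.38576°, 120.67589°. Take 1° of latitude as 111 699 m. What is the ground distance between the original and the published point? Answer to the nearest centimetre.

Δlat = 76.3857631 − 76.38576 = +0.0000031°; Δlon = 120.6758905 − 120.67589 = +0.0000005°.
N–S: 0.0000031° × 111699 m/° = 0.346267 m.
East–west at this latitude: 0.0000005° × 111699 × cos 76.3858° ≈ 0.0000005 × 26292.1 = 0.0131461 m.
Combined displacement = (0.346267² + 0.0131461²)^½ ≈ 0.346516 m.
That is 0.346516 m = 34.652 cm.

35 centimetres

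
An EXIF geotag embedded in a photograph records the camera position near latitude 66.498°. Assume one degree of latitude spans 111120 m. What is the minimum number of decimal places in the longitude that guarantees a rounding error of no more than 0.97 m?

5 decimal places

At 66.498° one degree of longitude covers 111120 × cos 66.498° ≈ 111120 × 0.3988 ≈ 44312.6 m.
With N decimal places the half-ulp bound is 0.5·10⁻ᴺ°, or 0.5·10⁻ᴺ × 44312.6 m on the ground.
Need 0.5 × 44312.6 × 10⁻ᴺ ≤ 0.97 → 10⁻ᴺ ≤ 4.378e-05, so N ≥ 4.36.
So 5 decimal places suffice (0.222 m); 4 would allow up to 2.22 m.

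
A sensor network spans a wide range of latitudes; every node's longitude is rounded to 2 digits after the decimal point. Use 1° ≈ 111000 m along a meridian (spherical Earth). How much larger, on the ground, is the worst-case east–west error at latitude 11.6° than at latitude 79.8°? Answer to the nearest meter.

Rounding to 2 decimal places leaves the longitude within ±0.005° of the true value.
At 11.6°: 0.005° × 111000 × cos 11.6° = 0.005 × 111000 × 0.9796 ≈ 543.66 m.
Error at 79.8° = 0.005° × 111000 × cos 79.8° ≈ 555 × 0.1771 = 98.282 m.
Difference: 543.66 − 98.282 = 445.38 m.

445 meters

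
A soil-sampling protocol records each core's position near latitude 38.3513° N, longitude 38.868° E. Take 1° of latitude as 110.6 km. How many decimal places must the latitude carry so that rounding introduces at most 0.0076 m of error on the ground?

7

One degree of latitude covers 110600 m.
With N decimal places the half-ulp bound is 0.5·10⁻ᴺ°, or 0.5·10⁻ᴺ × 110600 m on the ground.
Need 0.5 × 110600 × 10⁻ᴺ ≤ 0.0076 → 10⁻ᴺ ≤ 1.374e-07, so N ≥ 6.86.
So 7 decimal places suffice (0.00553 m); 6 would allow up to 0.0553 m.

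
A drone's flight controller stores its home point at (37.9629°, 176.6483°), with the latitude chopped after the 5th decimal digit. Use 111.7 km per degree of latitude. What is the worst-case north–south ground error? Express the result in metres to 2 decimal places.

1.12 metres

Truncating at 5 decimal places can drop up to a full unit in the last place, so the latitude may be off by as much as 1e-05°.
North–south distance: 1e-05° × 111700 m/° = 1.117 m.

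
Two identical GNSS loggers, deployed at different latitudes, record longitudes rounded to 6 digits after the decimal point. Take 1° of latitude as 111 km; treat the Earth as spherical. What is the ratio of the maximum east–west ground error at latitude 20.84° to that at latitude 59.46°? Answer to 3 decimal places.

1.839

Rounding to 6 decimal places leaves the longitude within ±5e-07° of the true value.
Error at 20.84° = 5e-07° × 111000 × cos 20.84° ≈ 0.0555 × 0.9346 = 0.051869 m.
Error at 59.46° = 5e-07° × 111000 × cos 59.46° ≈ 0.0555 × 0.5081 = 0.028202 m.
Ratio: 0.051869 / 0.028202 = cos 20.84° / cos 59.46° ≈ 1.8392.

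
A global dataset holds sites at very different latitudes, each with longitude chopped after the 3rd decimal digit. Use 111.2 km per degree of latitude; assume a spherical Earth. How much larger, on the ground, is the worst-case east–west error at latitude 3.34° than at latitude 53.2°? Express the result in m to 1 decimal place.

44.4 m

Truncating at 3 decimal places can drop up to a full unit in the last place, so the longitude may be off by as much as 0.001°.
At 3.34°: 0.001° × 111200 × cos 3.34° = 0.001 × 111200 × 0.9983 ≈ 111.01 m.
Error at 53.2° = 0.001° × 111200 × cos 53.2° ≈ 111.2 × 0.5990 = 66.611 m.
Difference: 111.01 − 66.611 = 44.4 m.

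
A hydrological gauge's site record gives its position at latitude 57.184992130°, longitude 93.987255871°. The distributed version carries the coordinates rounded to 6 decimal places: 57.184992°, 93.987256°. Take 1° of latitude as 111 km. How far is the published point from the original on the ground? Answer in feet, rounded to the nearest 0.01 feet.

Δlat = 57.184992130 − 57.184992 = +0.000000130°; Δlon = 93.987255871 − 93.987256 = -0.000000129°.
N–S: 0.000000130° × 111000 m/° = 0.01443 m.
E–W at 57.185°: -0.000000129° × 111000 × cos 57.185° = -0.000000129 × 111000 × 0.5419 ≈ -0.00775987 m.
Hypotenuse of the two orthogonal shifts: √(0.01443² + 0.00775987²) = 0.0163842 m.
In feet: 0.0163842 m ÷ 0.3048 ≈ 0.053754 ft.

0.05 feet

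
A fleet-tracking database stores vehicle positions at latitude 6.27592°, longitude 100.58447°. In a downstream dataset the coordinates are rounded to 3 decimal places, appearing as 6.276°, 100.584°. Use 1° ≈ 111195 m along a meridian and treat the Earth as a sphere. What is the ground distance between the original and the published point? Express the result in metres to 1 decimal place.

52.7 metres

Δlat = 6.27592 − 6.276 = -0.00008°; Δlon = 100.58447 − 100.584 = +0.00047°.
N–S: -0.00008° × 111195 m/° = -8.8956 m.
E–W at 6.276°: 0.00047° × 111195 × cos 6.276° = 0.00047 × 111195 × 0.9940 ≈ 51.9484 m.
Distance: √(8.8956² + 51.9484²) ≈ 52.7046 m.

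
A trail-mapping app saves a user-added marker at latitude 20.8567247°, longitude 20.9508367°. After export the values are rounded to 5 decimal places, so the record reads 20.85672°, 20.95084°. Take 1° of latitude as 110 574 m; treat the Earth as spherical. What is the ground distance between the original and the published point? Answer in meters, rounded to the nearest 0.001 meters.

0.622 meters

The latitude changed by +0.0000047° and the longitude by -0.0000033°.
N–S: 0.0000047° × 110574 m/° = 0.519698 m.
E–W at 20.8567°: -0.0000033° × 110574 × cos 20.8567° = -0.0000033 × 110574 × 0.9345 ≈ -0.340984 m.
Distance: √(0.519698² + 0.340984²) ≈ 0.621575 m.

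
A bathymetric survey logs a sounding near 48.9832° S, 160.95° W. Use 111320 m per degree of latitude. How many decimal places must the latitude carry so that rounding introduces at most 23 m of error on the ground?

4

One degree of latitude covers 111320 m.
Rounding to N decimal places gives at most 0.5 × 10⁻ᴺ degrees of error, i.e. 0.5 × 10⁻ᴺ × 111320 m.
Need 0.5 × 111320 × 10⁻ᴺ ≤ 23 → 10⁻ᴺ ≤ 4.132e-04, so N ≥ 3.38.
N = 3 would give 55.7 m (too coarse); N = 4 gives 5.57 m ≤ 23 m.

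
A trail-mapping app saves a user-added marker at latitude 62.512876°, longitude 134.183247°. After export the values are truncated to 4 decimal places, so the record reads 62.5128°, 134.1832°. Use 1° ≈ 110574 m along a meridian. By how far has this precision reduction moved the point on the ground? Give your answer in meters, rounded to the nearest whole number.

9 meters

The latitude changed by +0.000076° and the longitude by +0.000047°.
North–south shift: 0.000076 × 110574 = 8.40362 m.
E–W at 62.5128°: 0.000047° × 110574 × cos 62.5128° = 0.000047 × 110574 × 0.4616 ≈ 2.39867 m.
Distance: √(8.40362² + 2.39867²) ≈ 8.73925 m.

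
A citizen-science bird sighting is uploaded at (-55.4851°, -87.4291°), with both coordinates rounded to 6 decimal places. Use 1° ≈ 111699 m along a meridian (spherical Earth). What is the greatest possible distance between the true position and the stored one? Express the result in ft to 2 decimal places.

0.21 ft

Rounding to 6 decimal places leaves each coordinate within ±5e-07° of the true value.
North–south component: 5e-07° × 111699 = 0.0558495 m.
Longitude error → 5e-07 × 111699 × cos 55.4851° = 5e-07 × 111699 × 0.5666 ≈ 0.0316455 m.
The two errors are perpendicular, so the maximum displacement is √(0.0558495² + 0.0316455²) ≈ 0.0641919 m.
In feet: 0.0641919 m ÷ 0.3048 ≈ 0.2106 ft.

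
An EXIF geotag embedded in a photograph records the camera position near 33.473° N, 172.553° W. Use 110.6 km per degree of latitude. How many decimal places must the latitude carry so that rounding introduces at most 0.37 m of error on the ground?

6 decimal places

One degree of latitude covers 110600 m.
N decimal places → at most half a unit in the last place, 0.5 × 10⁻ᴺ° = 110600/2 × 10⁻ᴺ m.
Need 0.5 × 110600 × 10⁻ᴺ ≤ 0.37 → 10⁻ᴺ ≤ 6.691e-06, so N ≥ 5.17.
At 5 places the error can reach 0.553 m, but 6 places keeps it to 0.0553 m.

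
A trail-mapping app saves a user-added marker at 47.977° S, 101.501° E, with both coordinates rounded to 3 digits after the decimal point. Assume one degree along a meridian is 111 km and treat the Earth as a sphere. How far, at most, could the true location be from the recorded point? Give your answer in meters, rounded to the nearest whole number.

Rounding to 3 decimal places leaves each coordinate within ±0.0005° of the true value.
N–S: 0.0005° × 111000 m/° = 55.5 m.
E–W at 47.977°: 0.0005° × 111000 × cos 47.977° = 0.0005 × 111000 × 0.6694 ≈ 37.1533 m.
Worst case both components are at the extreme and orthogonal: √(55.5² + 37.1533²) ≈ 66.7879 m.

67 meters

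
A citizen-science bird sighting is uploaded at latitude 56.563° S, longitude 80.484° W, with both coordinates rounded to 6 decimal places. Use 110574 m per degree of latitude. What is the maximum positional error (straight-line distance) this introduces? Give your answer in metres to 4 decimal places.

Rounding to 6 decimal places leaves each coordinate within ±5e-07° of the true value.
Latitude error → 5e-07 × 110574 = 0.055287 m along the meridian.
Longitude error → 5e-07 × 110574 × cos 56.563° = 5e-07 × 110574 × 0.5510 ≈ 0.0304642 m.
Worst case both components are at the extreme and orthogonal: √(0.055287² + 0.0304642²) ≈ 0.0631247 m.

0.0631 metres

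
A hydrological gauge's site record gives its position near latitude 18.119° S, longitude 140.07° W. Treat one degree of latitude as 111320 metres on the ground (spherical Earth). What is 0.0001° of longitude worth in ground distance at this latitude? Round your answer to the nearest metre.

0.0001° of longitude at 18.119° is 0.0001 × 111320 × cos 18.119° ≈ 0.0001 × 105800 = 10.58 m.

11 metres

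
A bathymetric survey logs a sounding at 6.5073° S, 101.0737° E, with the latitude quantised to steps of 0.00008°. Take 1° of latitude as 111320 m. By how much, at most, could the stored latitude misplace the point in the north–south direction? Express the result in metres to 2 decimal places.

4.45 metres

With a 0.00008° grid the true value lies within half a step, ±0.00008°/2 = ±4e-05°, of the stored one.
So the N–S error is at most 4e-05 × 111320 = 4.4528 m.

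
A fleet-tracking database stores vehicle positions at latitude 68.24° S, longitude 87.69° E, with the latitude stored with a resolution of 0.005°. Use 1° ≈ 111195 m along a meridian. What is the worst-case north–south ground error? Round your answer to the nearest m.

278 m

With a 0.005° grid the true value lies within half a step, ±0.005°/2 = ±0.0025°, of the stored one.
Along the meridian that is 0.0025° × 111195 m/° = 277.988 m.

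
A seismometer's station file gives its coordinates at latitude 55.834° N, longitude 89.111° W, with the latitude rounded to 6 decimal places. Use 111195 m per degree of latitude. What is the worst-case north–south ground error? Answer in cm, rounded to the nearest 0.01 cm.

Rounding to 6 decimal places leaves the latitude within ±5e-07° of the true value.
North–south distance: 5e-07° × 111195 m/° = 0.0555975 m.
That is 0.0555975 m = 5.5597 cm.

5.56 cm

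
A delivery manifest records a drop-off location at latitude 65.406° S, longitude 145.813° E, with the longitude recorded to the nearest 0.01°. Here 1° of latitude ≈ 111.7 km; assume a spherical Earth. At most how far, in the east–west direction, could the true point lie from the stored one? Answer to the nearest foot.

Rounding to 2 decimal places leaves the longitude within ±0.005° of the true value.
One degree of longitude at 65.406° is 111700 × cos 65.406° ≈ 111700 × 0.4162 = 46487.9 m.
Maximum E–W displacement: 0.005 × 46487.9 = 232.44 m.
In feet: 232.44 m ÷ 0.3048 ≈ 762.6 ft.

763 feet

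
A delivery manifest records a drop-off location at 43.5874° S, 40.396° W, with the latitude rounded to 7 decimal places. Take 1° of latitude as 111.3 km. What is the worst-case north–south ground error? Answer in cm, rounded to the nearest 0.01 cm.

0.56 cm

Rounding to 7 decimal places leaves the latitude within ±5e-08° of the true value.
So the N–S error is at most 5e-08 × 111300 = 0.005565 m.
That is 0.005565 m = 0.5565 cm.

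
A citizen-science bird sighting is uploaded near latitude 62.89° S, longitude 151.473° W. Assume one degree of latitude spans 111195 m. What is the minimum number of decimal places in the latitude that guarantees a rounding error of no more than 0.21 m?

6 decimal places

One degree of latitude covers 111195 m.
N decimal places → at most half a unit in the last place, 0.5 × 10⁻ᴺ° = 111195/2 × 10⁻ᴺ m.
Setting 55597.5 × 10⁻ᴺ ≤ 0.21 gives 10ᴺ ≥ 2.648e+05, i.e. N ≥ 5.42.
So 6 decimal places suffice (0.0556 m); 5 would allow up to 0.556 m.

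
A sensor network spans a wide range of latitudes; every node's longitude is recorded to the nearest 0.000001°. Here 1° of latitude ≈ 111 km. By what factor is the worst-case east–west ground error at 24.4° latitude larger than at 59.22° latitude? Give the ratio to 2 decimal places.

Rounding to 6 decimal places leaves the longitude within ±5e-07° of the true value.
At 24.4°: 5e-07° × 111000 × cos 24.4° = 5e-07 × 111000 × 0.9107 ≈ 0.050543 m.
Error at 59.22° = 5e-07° × 111000 × cos 59.22° ≈ 0.0555 × 0.5117 = 0.028402 m.
The ratio reduces to cos 24.4° / cos 59.22° = 0.9107/0.5117 ≈ 1.7796.

1.78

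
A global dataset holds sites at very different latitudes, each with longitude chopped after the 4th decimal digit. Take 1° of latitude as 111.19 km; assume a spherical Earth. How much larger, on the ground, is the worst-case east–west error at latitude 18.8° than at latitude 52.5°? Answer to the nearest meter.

4 meters

Truncating at 4 decimal places can drop up to a full unit in the last place, so the longitude may be off by as much as 0.0001°.
At 18.8°: 0.0001° × 111190 × cos 18.8° = 0.0001 × 111190 × 0.9466 ≈ 10.526 m.
Error at 52.5° = 0.0001° × 111190 × cos 52.5° ≈ 11.119 × 0.6088 = 6.7688 m.
So the lower-latitude error exceeds the higher by 10.526 − 6.7688 = 3.757 m.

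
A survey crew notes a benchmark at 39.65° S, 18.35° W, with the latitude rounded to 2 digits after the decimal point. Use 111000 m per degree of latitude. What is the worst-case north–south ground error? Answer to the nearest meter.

555 meters

Rounding to 2 decimal places leaves the latitude within ±0.005° of the true value.
So the N–S error is at most 0.005 × 111000 = 555 m.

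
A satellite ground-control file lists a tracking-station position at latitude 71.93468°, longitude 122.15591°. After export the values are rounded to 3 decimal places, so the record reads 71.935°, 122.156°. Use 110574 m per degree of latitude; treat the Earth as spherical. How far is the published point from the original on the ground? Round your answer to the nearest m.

The latitude changed by -0.00032° and the longitude by -0.00009°.
N–S: -0.00032° × 110574 m/° = -35.3837 m.
East–west at this latitude: -0.00009° × 110574 × cos 71.935° ≈ -0.00009 × 34288.5 = -3.08597 m.
Combined displacement = (35.3837² + 3.08597²)^½ ≈ 35.518 m.

36 m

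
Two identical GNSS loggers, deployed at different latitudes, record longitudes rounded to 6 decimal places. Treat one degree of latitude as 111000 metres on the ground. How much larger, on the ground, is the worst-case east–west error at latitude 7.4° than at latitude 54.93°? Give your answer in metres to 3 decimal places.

Rounding to 6 decimal places leaves the longitude within ±5e-07° of the true value.
At 7.4°: 5e-07° × 111000 × cos 7.4° = 5e-07 × 111000 × 0.9917 ≈ 0.055038 m.
Error at 54.93° = 5e-07° × 111000 × cos 54.93° ≈ 0.0555 × 0.5746 = 0.031889 m.
So the lower-latitude error exceeds the higher by 0.055038 − 0.031889 = 0.023149 m.

0.023 metres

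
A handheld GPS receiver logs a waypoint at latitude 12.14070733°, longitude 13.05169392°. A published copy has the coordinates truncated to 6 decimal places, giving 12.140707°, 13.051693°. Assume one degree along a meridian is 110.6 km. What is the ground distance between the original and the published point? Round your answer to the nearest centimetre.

11 centimetres

Δlat = 12.14070733 − 12.140707 = +0.00000033°; Δlon = 13.05169392 − 13.051693 = +0.00000092°.
North–south shift: 0.00000033 × 110600 = 0.036498 m.
E–W at 12.1407°: 0.00000092° × 110600 × cos 12.1407° = 0.00000092 × 110600 × 0.9776 ≈ 0.0994762 m.
Distance: √(0.036498² + 0.0994762²) ≈ 0.10596 m.
That is 0.10596 m = 10.596 cm.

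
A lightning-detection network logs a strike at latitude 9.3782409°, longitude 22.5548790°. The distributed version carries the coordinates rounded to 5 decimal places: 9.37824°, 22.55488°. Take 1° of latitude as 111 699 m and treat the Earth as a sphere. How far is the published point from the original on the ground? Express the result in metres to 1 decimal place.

Δlat = 9.3782409 − 9.37824 = +0.0000009°; Δlon = 22.5548790 − 22.55488 = -0.0000010°.
N–S: 0.0000009° × 111699 m/° = 0.100529 m.
East–west at this latitude: -0.0000010° × 111699 × cos 9.37824° ≈ -0.0000010 × 110206 = -0.110206 m.
Distance: √(0.100529² + 0.110206²) ≈ 0.149169 m.

0.1 metres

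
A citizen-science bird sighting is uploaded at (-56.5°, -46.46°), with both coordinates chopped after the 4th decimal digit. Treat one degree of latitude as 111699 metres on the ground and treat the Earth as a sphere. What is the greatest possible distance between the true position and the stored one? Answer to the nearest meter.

13 meters

Truncating at 4 decimal places can drop up to a full unit in the last place, so each coordinate may be off by as much as 0.0001°.
N–S: 0.0001° × 111699 m/° = 11.1699 m.
Longitude error → 0.0001 × 111699 × cos 56.5° = 0.0001 × 111699 × 0.5519 ≈ 6.16508 m.
The two errors are perpendicular, so the maximum displacement is √(11.1699² + 6.16508²) ≈ 12.7583 m.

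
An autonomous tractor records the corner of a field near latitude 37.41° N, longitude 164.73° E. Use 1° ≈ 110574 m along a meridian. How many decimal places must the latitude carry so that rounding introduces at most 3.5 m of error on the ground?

One degree of latitude covers 110574 m.
Rounding to N decimal places gives at most 0.5 × 10⁻ᴺ degrees of error, i.e. 0.5 × 10⁻ᴺ × 110574 m.
Need 0.5 × 110574 × 10⁻ᴺ ≤ 3.5 → 10⁻ᴺ ≤ 6.331e-05, so N ≥ 4.20.
So 5 decimal places suffice (0.553 m); 4 would allow up to 5.53 m.

5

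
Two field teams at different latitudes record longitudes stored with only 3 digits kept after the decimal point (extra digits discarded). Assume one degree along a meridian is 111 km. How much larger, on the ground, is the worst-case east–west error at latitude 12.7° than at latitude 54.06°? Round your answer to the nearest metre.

Truncating at 3 decimal places can drop up to a full unit in the last place, so the longitude may be off by as much as 0.001°.
At 12.7°: 0.001° × 111000 × cos 12.7° = 0.001 × 111000 × 0.9755 ≈ 108.28 m.
At 54.06°: 0.001° × 111000 × cos 54.06° = 0.001 × 111000 × 0.5869 ≈ 65.15 m.
So the lower-latitude error exceeds the higher by 108.28 − 65.15 = 43.134 m.

43 metres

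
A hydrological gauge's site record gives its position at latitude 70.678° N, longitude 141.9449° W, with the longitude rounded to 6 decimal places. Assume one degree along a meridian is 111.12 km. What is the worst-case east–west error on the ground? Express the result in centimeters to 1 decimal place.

Rounding to 6 decimal places leaves the longitude within ±5e-07° of the true value.
One degree of longitude at 70.678° is 111120 × cos 70.678° ≈ 111120 × 0.3309 = 36767 m.
So at most 5e-07° × 36767 ≈ 0.0183835 m east–west.
That is 0.0183835 m = 1.8384 cm.

1.8 centimeters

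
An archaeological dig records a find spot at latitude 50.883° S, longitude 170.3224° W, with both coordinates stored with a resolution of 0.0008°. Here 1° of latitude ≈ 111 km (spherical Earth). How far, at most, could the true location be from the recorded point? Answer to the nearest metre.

52 metres

With a 0.0008° grid the true value lies within half a step, ±0.0008°/2 = ±0.0004°, of the stored one.
Latitude error → 0.0004 × 111000 = 44.4 m along the meridian.
E–W at 50.883°: 0.0004° × 111000 × cos 50.883° = 0.0004 × 111000 × 0.6309 ≈ 28.0122 m.
The two errors are perpendicular, so the maximum displacement is √(44.4² + 28.0122²) ≈ 52.498 m.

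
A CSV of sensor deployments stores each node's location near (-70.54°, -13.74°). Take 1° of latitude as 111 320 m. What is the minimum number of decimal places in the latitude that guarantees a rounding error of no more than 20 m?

4

One degree of latitude covers 111320 m.
Rounding to N decimal places gives at most 0.5 × 10⁻ᴺ degrees of error, i.e. 0.5 × 10⁻ᴺ × 111320 m.
Setting 55660 × 10⁻ᴺ ≤ 20 gives 10ᴺ ≥ 2783, i.e. N ≥ 3.44.
N = 3 would give 55.7 m (too coarse); N = 4 gives 5.57 m ≤ 20 m.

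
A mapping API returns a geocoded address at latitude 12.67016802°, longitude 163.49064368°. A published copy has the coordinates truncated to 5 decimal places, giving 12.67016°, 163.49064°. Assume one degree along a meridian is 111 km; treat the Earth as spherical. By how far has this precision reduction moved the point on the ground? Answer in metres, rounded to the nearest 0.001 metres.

0.975 metres

Δlat = 12.67016802 − 12.67016 = +0.00000802°; Δlon = 163.49064368 − 163.49064 = +0.00000368°.
N–S: 0.00000802° × 111000 m/° = 0.89022 m.
E–W at 12.6702°: 0.00000368° × 111000 × cos 12.6702° = 0.00000368 × 111000 × 0.9756 ≈ 0.398533 m.
Combined displacement = (0.89022² + 0.398533²)^½ ≈ 0.975356 m.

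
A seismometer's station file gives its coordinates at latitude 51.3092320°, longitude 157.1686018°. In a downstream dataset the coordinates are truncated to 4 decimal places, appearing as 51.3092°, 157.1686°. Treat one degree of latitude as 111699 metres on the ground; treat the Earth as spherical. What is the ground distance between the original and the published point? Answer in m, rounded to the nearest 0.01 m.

3.58 m

The latitude changed by +0.0000320° and the longitude by +0.0000018°.
N–S: 0.0000320° × 111699 m/° = 3.57437 m.
E–W at 51.3092°: 0.0000018° × 111699 × cos 51.3092° = 0.0000018 × 111699 × 0.6251 ≈ 0.125685 m.
Hypotenuse of the two orthogonal shifts: √(3.57437² + 0.125685²) = 3.57658 m.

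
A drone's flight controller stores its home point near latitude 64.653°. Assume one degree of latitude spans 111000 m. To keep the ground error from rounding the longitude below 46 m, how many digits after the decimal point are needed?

3

At 64.653° one degree of longitude covers 111000 × cos 64.653° ≈ 111000 × 0.4281 ≈ 47519 m.
N decimal places → at most half a unit in the last place, 0.5 × 10⁻ᴺ° = 47519/2 × 10⁻ᴺ m.
Setting 23759.5 × 10⁻ᴺ ≤ 46 gives 10ᴺ ≥ 516.5, i.e. N ≥ 2.71.
N = 2 would give 238 m (too coarse); N = 3 gives 23.8 m ≤ 46 m.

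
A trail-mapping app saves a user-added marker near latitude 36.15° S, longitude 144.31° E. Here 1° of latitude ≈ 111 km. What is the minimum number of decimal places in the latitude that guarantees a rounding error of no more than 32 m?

4 decimal places

One degree of latitude covers 111000 m.
With N decimal places the half-ulp bound is 0.5·10⁻ᴺ°, or 0.5·10⁻ᴺ × 111000 m on the ground.
Setting 55500 × 10⁻ᴺ ≤ 32 gives 10ᴺ ≥ 1734, i.e. N ≥ 3.24.
So 4 decimal places suffice (5.55 m); 3 would allow up to 55.5 m.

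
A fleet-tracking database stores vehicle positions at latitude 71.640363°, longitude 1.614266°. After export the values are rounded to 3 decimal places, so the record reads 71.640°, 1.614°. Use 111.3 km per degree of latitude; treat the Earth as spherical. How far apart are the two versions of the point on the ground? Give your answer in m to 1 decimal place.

41.5 m

Δlat = 71.640363 − 71.640 = +0.000363°; Δlon = 1.614266 − 1.614 = +0.000266°.
N–S: 0.000363° × 111300 m/° = 40.4019 m.
E–W at 71.64°: 0.000266° × 111300 × cos 71.64° = 0.000266 × 111300 × 0.3150 ≈ 9.32543 m.
Combined displacement = (40.4019² + 9.32543²)^½ ≈ 41.4642 m.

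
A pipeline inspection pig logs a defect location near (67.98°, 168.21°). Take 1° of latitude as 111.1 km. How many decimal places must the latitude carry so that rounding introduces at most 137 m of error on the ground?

One degree of latitude covers 111100 m.
Rounding to N decimal places gives at most 0.5 × 10⁻ᴺ degrees of error, i.e. 0.5 × 10⁻ᴺ × 111100 m.
Need 0.5 × 111100 × 10⁻ᴺ ≤ 137 → 10⁻ᴺ ≤ 2.466e-03, so N ≥ 2.61.
At 2 places the error can reach 556 m, but 3 places keeps it to 55.6 m.

3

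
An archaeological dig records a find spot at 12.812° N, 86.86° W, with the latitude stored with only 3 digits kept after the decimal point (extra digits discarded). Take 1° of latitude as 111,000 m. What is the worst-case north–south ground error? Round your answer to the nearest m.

111 m

Truncating at 3 decimal places can drop up to a full unit in the last place, so the latitude may be off by as much as 0.001°.
So the N–S error is at most 0.001 × 111000 = 111 m.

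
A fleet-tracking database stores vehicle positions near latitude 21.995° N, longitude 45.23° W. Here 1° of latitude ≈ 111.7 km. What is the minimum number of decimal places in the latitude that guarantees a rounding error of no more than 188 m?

3 decimal places

One degree of latitude covers 111700 m.
With N decimal places the half-ulp bound is 0.5·10⁻ᴺ°, or 0.5·10⁻ᴺ × 111700 m on the ground.
Need 0.5 × 111700 × 10⁻ᴺ ≤ 188 → 10⁻ᴺ ≤ 3.366e-03, so N ≥ 2.47.
At 2 places the error can reach 558 m, but 3 places keeps it to 55.9 m.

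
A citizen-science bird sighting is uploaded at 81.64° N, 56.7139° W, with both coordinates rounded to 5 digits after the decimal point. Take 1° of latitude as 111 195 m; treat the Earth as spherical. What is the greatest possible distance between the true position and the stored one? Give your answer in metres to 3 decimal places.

Rounding to 5 decimal places leaves each coordinate within ±5e-06° of the true value.
N–S: 5e-06° × 111195 m/° = 0.555975 m.
E–W at 81.64°: 5e-06° × 111195 × cos 81.64° = 5e-06 × 111195 × 0.1454 ≈ 0.0808345 m.
The two errors are perpendicular, so the maximum displacement is √(0.555975² + 0.0808345²) ≈ 0.561821 m.

0.562 metres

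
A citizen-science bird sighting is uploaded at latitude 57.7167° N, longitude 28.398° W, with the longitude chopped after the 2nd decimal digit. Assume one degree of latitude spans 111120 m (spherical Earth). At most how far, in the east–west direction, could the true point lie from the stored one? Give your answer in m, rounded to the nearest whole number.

593 m

Truncating at 2 decimal places can drop up to a full unit in the last place, so the longitude may be off by as much as 0.01°.
One degree of longitude at 57.7167° is 111120 × cos 57.7167° ≈ 111120 × 0.5341 = 59349.9 m.
So at most 0.01° × 59349.9 ≈ 593.499 m east–west.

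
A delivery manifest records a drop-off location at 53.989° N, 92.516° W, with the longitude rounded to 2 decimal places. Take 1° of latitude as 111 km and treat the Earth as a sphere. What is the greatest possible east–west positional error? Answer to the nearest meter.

326 meters

Rounding to 2 decimal places leaves the longitude within ±0.005° of the true value.
One degree of longitude at 53.989° is 111000 × cos 53.989° ≈ 111000 × 0.5879 = 65261.4 m.
So at most 0.005° × 65261.4 ≈ 326.307 m east–west.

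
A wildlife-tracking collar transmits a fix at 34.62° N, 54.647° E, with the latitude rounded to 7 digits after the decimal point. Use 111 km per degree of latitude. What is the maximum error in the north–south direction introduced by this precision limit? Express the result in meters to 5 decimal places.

0.00555 meters

Rounding to 7 decimal places leaves the latitude within ±5e-08° of the true value.
Along the meridian that is 5e-08° × 111000 m/° = 0.00555 m.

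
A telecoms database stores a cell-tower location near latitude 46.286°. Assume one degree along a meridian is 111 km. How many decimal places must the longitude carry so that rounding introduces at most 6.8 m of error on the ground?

4 decimal places

At 46.286° one degree of longitude covers 111000 × cos 46.286° ≈ 111000 × 0.6911 ≈ 76707.6 m.
With N decimal places the half-ulp bound is 0.5·10⁻ᴺ°, or 0.5·10⁻ᴺ × 76707.6 m on the ground.
Need 0.5 × 76707.6 × 10⁻ᴺ ≤ 6.8 → 10⁻ᴺ ≤ 1.773e-04, so N ≥ 3.75.
N = 3 would give 38.4 m (too coarse); N = 4 gives 3.84 m ≤ 6.8 m.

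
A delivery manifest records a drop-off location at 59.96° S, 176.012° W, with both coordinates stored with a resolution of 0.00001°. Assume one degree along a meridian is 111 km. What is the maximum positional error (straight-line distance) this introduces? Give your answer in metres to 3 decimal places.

With a 0.00001° grid the true value lies within half a step, ±0.00001°/2 = ±5e-06°, of the stored one.
North–south component: 5e-06° × 111000 = 0.555 m.
East–west component at 59.96°: 5e-06° × 111000 × cos 59.96° ≈ 5e-06 × 55567.1 ≈ 0.277835 m.
The two errors are perpendicular, so the maximum displacement is √(0.555² + 0.277835²) ≈ 0.620659 m.

0.621 metres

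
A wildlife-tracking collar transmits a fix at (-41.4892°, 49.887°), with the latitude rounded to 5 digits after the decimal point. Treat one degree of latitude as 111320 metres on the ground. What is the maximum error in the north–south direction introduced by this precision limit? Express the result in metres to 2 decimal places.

Rounding to 5 decimal places leaves the latitude within ±5e-06° of the true value.
Along the meridian that is 5e-06° × 111320 m/° = 0.5566 m.

0.56 metres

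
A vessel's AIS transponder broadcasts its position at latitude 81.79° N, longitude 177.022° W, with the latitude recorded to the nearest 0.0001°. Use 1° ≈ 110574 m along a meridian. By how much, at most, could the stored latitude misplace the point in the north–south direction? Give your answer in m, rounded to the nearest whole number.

Rounding to 4 decimal places leaves the latitude within ±5e-05° of the true value.
Along the meridian that is 5e-05° × 110574 m/° = 5.5287 m.

6 m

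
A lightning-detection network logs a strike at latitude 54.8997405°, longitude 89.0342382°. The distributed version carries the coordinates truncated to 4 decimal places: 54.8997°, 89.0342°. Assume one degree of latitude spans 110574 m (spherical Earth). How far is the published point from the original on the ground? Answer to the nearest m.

5 m

Δlat = 54.8997405 − 54.8997 = +0.0000405°; Δlon = 89.0342382 − 89.0342 = +0.0000382°.
N–S: 0.0000405° × 110574 m/° = 4.47825 m.
East–west at this latitude: 0.0000382° × 110574 × cos 54.8997° ≈ 0.0000382 × 63581.1 = 2.4288 m.
Distance: √(4.47825² + 2.4288²) ≈ 5.09448 m.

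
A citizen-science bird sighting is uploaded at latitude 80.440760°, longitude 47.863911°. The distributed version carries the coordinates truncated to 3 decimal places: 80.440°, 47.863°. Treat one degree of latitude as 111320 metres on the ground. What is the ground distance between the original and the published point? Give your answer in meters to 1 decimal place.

86.3 meters

The latitude changed by +0.000760° and the longitude by +0.000911°.
North–south shift: 0.000760 × 111320 = 84.6032 m.
East–west at this latitude: 0.000911° × 111320 × cos 80.44° ≈ 0.000911 × 18488.1 = 16.8426 m.
Hypotenuse of the two orthogonal shifts: √(84.6032² + 16.8426²) = 86.2634 m.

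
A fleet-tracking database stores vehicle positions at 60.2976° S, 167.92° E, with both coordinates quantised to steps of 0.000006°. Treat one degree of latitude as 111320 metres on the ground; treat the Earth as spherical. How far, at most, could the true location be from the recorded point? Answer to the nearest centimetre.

With a 0.000006° grid the true value lies within half a step, ±0.000006°/2 = ±3e-06°, of the stored one.
North–south component: 3e-06° × 111320 = 0.33396 m.
Longitude error → 3e-06 × 111320 × cos 60.2976° = 3e-06 × 111320 × 0.4955 ≈ 0.165476 m.
The two errors are perpendicular, so the maximum displacement is √(0.33396² + 0.165476²) ≈ 0.372708 m.
That is 0.372708 m = 37.271 cm.

37 centimetres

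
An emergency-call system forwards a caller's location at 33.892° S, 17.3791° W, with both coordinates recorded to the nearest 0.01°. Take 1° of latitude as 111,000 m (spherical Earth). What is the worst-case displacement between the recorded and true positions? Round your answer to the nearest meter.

Rounding to 2 decimal places leaves each coordinate within ±0.005° of the true value.
Latitude error → 0.005 × 111000 = 555 m along the meridian.
Longitude error → 0.005 × 111000 × cos 33.892° = 0.005 × 111000 × 0.8301 ≈ 460.7 m.
The two errors are perpendicular, so the maximum displacement is √(555² + 460.7²) ≈ 721.297 m.

721 meters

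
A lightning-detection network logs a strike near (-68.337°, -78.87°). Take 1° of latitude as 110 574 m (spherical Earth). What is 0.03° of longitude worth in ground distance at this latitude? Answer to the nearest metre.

One degree of longitude here spans 110574 × cos 68.337° = 110574 × 0.3691 ≈ 40818 m; 0.03° of that is 1224.54 m.

1225 metres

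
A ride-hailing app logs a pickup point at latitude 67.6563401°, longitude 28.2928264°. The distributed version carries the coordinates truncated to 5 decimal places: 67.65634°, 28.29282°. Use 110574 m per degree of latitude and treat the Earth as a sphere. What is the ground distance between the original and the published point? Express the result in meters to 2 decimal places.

0.27 meters

Δlat = 67.6563401 − 67.65634 = +0.0000001°; Δlon = 28.2928264 − 28.29282 = +0.0000064°.
N–S: 0.0000001° × 110574 m/° = 0.0110574 m.
E–W at 67.6563°: 0.0000064° × 110574 × cos 67.6563° = 0.0000064 × 110574 × 0.3802 ≈ 0.26903 m.
Combined displacement = (0.0110574² + 0.26903²)^½ ≈ 0.269257 m.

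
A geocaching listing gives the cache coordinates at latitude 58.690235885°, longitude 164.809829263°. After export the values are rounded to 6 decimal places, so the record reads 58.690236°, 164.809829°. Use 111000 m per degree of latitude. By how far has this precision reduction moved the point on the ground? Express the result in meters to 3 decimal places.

Δlat = 58.690235885 − 58.690236 = -0.000000115°; Δlon = 164.809829263 − 164.809829 = +0.000000263°.
N–S: -0.000000115° × 111000 m/° = -0.012765 m.
East–west at this latitude: 0.000000263° × 111000 × cos 58.6902° ≈ 0.000000263 × 57682.8 = 0.0151706 m.
Hypotenuse of the two orthogonal shifts: √(0.012765² + 0.0151706²) = 0.0198265 m.

0.020 meters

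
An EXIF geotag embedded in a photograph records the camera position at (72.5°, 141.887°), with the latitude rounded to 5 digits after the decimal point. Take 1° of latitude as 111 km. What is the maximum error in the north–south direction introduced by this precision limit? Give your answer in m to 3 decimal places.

Rounding to 5 decimal places leaves the latitude within ±5e-06° of the true value.
North–south distance: 5e-06° × 111000 m/° = 0.555 m.

0.555 m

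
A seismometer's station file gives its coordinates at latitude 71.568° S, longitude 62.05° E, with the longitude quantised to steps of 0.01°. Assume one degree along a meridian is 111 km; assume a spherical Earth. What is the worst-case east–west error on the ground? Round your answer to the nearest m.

175 m

With a 0.01° grid the true value lies within half a step, ±0.01°/2 = ±0.005°, of the stored one.
One degree of longitude at 71.568° is 111000 × cos 71.568° ≈ 111000 × 0.3162 = 35095.9 m.
Maximum E–W displacement: 0.005 × 35095.9 = 175.479 m.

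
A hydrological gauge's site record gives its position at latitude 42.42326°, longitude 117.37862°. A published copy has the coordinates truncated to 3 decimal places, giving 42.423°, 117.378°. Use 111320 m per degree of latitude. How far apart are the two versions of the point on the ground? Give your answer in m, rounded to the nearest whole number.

59 m

Δlat = 42.42326 − 42.423 = +0.00026°; Δlon = 117.37862 − 117.378 = +0.00062°.
North–south shift: 0.00026 × 111320 = 28.9432 m.
E–W at 42.423°: 0.00062° × 111320 × cos 42.423° = 0.00062 × 111320 × 0.7382 ≈ 50.9483 m.
Hypotenuse of the two orthogonal shifts: √(28.9432² + 50.9483²) = 58.5956 m.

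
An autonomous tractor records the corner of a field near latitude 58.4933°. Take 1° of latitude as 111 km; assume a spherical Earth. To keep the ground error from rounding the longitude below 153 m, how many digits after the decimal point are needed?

3 decimal places

At 58.4933° one degree of longitude covers 111000 × cos 58.4933° ≈ 111000 × 0.5226 ≈ 58008.4 m.
Rounding to N decimal places gives at most 0.5 × 10⁻ᴺ degrees of error, i.e. 0.5 × 10⁻ᴺ × 58008.4 m.
Need 0.5 × 58008.4 × 10⁻ᴺ ≤ 153 → 10⁻ᴺ ≤ 5.275e-03, so N ≥ 2.28.
So 3 decimal places suffice (29 m); 2 would allow up to 290 m.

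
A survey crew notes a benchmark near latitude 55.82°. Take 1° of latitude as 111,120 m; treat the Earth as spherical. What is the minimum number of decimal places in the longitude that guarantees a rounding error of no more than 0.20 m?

6 decimal places

At 55.82° one degree of longitude covers 111120 × cos 55.82° ≈ 111120 × 0.5618 ≈ 62426.6 m.
Rounding to N decimal places gives at most 0.5 × 10⁻ᴺ degrees of error, i.e. 0.5 × 10⁻ᴺ × 62426.6 m.
Setting 31213.3 × 10⁻ᴺ ≤ 0.20 gives 10ᴺ ≥ 1.561e+05, i.e. N ≥ 5.19.
So 6 decimal places suffice (0.0312 m); 5 would allow up to 0.312 m.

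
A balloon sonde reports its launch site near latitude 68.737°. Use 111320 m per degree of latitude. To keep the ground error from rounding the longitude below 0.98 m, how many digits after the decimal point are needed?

At 68.737° one degree of longitude covers 111320 × cos 68.737° ≈ 111320 × 0.3626 ≈ 40370.1 m.
N decimal places → at most half a unit in the last place, 0.5 × 10⁻ᴺ° = 40370.1/2 × 10⁻ᴺ m.
Setting 20185.1 × 10⁻ᴺ ≤ 0.98 gives 10ᴺ ≥ 2.06e+04, i.e. N ≥ 4.31.
N = 4 would give 2.02 m (too coarse); N = 5 gives 0.202 m ≤ 0.98 m.

5 decimal places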